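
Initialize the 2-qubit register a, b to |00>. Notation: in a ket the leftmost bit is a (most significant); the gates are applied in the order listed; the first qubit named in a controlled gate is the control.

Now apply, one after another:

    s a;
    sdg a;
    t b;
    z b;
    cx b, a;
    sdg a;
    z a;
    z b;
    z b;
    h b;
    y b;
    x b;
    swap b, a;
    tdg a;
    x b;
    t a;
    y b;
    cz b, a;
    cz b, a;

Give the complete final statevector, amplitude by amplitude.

The resulting statevector has amplitude sqrt(2)/2 on |00>, 0 on |01>, -sqrt(2)/2 on |10>, 0 on |11>. Key observation: steps 18-19 multiply out to the identity, so the circuit reduces to the remaining gates.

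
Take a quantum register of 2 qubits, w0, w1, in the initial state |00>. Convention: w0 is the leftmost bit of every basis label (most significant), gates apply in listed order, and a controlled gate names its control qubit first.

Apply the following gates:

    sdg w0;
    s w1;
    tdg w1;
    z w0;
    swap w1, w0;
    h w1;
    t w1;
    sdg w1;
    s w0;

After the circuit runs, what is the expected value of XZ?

In the final state, XZ has expectation 0.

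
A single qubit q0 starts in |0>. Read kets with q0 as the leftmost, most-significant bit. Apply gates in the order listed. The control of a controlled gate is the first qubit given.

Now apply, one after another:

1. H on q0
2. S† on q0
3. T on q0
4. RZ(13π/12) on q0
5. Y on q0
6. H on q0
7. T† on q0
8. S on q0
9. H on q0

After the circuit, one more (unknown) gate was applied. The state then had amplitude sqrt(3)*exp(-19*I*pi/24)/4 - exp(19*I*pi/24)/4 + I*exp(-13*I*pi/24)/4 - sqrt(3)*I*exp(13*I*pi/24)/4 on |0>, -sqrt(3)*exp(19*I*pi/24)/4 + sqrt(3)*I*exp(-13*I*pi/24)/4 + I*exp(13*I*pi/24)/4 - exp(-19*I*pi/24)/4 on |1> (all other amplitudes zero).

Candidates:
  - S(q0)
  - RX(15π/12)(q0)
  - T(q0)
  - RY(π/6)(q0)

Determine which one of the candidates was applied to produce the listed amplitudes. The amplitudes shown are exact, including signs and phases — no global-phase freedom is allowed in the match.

It was RY(π/6)(q0) that produced the state shown.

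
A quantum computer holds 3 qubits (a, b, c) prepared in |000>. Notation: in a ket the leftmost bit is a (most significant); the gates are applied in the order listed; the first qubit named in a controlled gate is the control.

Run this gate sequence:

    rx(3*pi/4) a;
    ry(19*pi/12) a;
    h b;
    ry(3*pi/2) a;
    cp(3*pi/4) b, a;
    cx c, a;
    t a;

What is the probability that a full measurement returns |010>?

The probability of measuring |010> is sqrt(3)/16 + 5/16.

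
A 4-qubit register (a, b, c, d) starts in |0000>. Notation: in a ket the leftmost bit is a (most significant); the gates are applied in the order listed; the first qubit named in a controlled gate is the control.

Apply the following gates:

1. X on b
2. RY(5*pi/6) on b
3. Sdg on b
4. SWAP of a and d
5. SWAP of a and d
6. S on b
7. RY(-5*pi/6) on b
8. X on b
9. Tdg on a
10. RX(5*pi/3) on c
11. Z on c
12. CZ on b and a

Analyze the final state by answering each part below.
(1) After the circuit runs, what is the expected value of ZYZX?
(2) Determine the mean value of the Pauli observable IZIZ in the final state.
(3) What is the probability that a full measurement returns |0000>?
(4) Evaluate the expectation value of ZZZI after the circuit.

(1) The observable ZYZX averages to 0.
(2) The observable IZIZ averages to 1.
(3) Outcome |0000> occurs with probability 3/4.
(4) The observable ZZZI averages to 1/2.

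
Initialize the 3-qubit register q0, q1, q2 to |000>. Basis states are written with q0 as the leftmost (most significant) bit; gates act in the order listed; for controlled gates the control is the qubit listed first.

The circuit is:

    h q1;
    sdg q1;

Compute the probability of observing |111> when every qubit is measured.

A full measurement returns |111> with probability 0.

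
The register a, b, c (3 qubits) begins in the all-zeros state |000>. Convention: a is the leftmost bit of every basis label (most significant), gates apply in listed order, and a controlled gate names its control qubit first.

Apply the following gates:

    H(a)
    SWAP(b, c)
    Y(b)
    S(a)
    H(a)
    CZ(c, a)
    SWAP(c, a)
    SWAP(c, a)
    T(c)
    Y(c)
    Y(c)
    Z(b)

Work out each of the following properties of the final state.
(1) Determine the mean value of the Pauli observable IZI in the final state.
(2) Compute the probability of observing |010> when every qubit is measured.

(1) In the final state, IZI has expectation -1. Key observation: steps 7-8 multiply out to the identity, so the circuit reduces to the remaining gates.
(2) A full measurement returns |010> with probability 1/2.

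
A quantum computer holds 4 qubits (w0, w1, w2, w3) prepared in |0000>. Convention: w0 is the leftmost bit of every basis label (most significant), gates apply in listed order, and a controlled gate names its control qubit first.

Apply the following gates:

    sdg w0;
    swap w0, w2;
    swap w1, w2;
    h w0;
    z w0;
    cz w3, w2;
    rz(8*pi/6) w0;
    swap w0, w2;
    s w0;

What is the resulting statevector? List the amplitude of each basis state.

The resulting statevector has amplitude -sqrt(2)*exp(I*pi/3)/2 on |0000>, -sqrt(2)*exp(2*I*pi/3)/2 on |0010>, and 0 on every other basis state.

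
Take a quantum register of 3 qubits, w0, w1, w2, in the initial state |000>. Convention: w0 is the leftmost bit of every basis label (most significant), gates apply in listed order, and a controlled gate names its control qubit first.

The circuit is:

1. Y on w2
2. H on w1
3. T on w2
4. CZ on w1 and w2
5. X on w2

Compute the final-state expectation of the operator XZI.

In the final state, XZI has expectation 0.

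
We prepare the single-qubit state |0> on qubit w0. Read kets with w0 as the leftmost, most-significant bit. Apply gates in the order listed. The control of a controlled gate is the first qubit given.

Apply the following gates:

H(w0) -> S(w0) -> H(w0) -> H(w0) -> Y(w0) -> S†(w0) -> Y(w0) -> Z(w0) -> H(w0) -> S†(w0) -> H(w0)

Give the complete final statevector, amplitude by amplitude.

The resulting statevector has amplitude -sqrt(2)*I/2 on |0>, -sqrt(2)*I/2 on |1>.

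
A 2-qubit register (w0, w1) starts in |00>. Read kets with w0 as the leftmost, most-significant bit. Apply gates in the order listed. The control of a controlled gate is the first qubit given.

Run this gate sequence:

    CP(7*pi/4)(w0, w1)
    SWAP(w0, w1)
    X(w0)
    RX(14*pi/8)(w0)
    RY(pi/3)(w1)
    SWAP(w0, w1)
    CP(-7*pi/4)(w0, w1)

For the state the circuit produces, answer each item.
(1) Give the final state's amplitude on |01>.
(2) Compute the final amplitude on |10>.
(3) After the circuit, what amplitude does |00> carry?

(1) The final state's coefficient on |01> equals -sqrt(3*sqrt(2) + 6)/4.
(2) The amplitude on |10> is -I*sqrt(2 - sqrt(2))/4.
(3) The amplitude on |00> is -I*sqrt(6 - 3*sqrt(2))/4.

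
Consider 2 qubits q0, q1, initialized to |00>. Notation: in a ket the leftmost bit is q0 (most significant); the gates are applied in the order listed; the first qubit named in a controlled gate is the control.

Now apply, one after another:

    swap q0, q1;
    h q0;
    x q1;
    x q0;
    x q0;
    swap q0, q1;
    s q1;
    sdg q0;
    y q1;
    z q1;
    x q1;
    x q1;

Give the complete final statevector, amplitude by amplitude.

The resulting statevector has amplitude 0 on |00>, 0 on |01>, -sqrt(2)*I/2 on |10>, -sqrt(2)/2 on |11>. Key observation: the block from step 11 through step 12 cancels to the identity and can be dropped.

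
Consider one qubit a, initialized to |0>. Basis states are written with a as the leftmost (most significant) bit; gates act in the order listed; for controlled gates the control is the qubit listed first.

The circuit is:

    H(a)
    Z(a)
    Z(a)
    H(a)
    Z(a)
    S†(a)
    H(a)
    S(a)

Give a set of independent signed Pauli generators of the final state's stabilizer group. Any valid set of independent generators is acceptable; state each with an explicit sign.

One valid set of independent stabilizer generators is +Y (any independent generating set of the same group is equally correct).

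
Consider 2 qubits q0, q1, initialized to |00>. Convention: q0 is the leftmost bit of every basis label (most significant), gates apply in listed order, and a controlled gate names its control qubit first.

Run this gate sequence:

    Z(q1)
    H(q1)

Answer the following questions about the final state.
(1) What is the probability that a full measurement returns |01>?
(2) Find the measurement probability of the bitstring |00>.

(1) A full measurement returns |01> with probability 1/2.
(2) Outcome |00> occurs with probability 1/2.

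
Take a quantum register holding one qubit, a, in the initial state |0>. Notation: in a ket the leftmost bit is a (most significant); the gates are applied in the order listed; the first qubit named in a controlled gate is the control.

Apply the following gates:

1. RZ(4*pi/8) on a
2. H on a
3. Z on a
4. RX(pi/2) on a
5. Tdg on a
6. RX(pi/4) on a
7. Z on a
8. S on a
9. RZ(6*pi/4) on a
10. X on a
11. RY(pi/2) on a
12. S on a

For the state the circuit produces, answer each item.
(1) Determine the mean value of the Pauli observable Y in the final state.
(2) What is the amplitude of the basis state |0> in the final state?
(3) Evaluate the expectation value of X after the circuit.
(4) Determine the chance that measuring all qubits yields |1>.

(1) In the final state, Y has expectation -1/2.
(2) The amplitude on |0> is sqrt(2)*(-sqrt(sqrt(2) + 2)*exp(I*pi/4) + (1 - I)*sqrt(2 - sqrt(2)) + sqrt(2 - sqrt(2))*exp(3*I*pi/4) + sqrt(2 - sqrt(2))*exp(I*pi/4) + sqrt(sqrt(2) + 2)*exp(3*I*pi/4) + (1 + I)*sqrt(sqrt(2) + 2))/8.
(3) The observable X averages to -1/2.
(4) Outcome |1> occurs with probability sqrt(2)/4 + 1/2.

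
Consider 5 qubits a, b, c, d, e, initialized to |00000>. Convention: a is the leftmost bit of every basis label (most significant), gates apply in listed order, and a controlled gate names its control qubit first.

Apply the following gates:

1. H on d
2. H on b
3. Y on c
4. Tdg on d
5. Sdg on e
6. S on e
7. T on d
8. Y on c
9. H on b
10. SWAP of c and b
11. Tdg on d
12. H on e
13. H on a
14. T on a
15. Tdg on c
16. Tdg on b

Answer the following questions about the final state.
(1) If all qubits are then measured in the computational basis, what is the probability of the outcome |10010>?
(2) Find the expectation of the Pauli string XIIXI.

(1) The probability of measuring |10010> is 1/8. Key observation: the block from step 2 through step 9 cancels to the identity and can be dropped.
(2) In the final state, XIIXI has expectation 1/2.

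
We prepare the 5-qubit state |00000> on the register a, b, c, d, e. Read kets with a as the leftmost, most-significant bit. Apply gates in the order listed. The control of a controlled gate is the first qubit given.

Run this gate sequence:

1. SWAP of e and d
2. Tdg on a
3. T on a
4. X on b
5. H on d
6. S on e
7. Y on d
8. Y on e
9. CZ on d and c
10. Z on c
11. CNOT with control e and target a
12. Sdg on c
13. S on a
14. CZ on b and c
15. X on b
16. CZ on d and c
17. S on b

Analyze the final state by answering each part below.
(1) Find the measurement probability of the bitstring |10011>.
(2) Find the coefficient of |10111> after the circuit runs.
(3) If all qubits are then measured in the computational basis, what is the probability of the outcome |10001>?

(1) A full measurement returns |10011> with probability 1/2.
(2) The amplitude on |10111> is 0.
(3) The probability of measuring |10001> is 1/2.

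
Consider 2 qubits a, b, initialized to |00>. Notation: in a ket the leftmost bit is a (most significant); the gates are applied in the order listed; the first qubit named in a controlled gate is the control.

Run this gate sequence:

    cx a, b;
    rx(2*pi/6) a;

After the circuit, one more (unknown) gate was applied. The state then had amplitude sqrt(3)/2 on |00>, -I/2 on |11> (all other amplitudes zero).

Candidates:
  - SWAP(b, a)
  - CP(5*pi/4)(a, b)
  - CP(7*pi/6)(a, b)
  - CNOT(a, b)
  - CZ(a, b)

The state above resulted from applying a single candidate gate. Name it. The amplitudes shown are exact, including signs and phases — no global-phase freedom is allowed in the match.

The unique candidate consistent with the amplitudes is CNOT(a, b).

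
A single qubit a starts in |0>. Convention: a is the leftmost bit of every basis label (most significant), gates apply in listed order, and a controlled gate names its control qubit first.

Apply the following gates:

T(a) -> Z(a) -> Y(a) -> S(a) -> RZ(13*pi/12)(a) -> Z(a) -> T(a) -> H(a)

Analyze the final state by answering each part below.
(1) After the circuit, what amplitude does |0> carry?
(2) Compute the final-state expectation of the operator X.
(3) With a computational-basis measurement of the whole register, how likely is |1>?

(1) |0> carries amplitude sqrt(2)*exp(19*I*pi/24)/2 in the final state.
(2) The observable X averages to -1.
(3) Outcome |1> occurs with probability 1/2.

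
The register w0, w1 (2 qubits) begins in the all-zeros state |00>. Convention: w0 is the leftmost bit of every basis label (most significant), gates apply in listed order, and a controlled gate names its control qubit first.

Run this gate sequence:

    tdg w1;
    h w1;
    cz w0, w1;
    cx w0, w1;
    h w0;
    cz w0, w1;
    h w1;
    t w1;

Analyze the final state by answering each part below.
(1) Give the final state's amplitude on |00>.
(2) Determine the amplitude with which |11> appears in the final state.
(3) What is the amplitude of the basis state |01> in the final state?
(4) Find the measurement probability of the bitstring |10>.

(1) The amplitude on |00> is sqrt(2)/2.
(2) |11> carries amplitude sqrt(2)*exp(I*pi/4)/2 in the final state.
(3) |01> carries amplitude 0 in the final state.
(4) Outcome |10> occurs with probability 0.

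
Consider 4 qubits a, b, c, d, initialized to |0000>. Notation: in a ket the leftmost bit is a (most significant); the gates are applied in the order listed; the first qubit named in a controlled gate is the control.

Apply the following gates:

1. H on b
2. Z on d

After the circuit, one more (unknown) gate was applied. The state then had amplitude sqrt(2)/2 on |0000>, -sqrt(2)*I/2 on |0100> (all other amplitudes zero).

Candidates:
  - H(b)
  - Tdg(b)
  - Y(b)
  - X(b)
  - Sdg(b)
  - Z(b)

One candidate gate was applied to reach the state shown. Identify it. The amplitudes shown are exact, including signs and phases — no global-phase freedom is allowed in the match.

The unique candidate consistent with the amplitudes is Sdg(b).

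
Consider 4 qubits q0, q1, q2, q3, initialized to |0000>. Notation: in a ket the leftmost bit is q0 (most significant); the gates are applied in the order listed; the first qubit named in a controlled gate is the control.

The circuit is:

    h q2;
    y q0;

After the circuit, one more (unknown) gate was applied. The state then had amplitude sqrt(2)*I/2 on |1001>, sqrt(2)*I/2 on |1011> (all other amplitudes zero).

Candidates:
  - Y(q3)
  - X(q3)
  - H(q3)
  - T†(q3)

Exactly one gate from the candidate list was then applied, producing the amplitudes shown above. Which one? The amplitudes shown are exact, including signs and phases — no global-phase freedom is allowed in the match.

The unique candidate consistent with the amplitudes is X(q3).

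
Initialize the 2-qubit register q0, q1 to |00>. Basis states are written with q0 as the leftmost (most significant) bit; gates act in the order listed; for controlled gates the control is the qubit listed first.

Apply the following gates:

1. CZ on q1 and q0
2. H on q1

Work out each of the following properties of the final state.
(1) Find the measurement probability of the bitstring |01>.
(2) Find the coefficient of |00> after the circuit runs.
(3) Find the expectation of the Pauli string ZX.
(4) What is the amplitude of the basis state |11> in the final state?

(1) A full measurement returns |01> with probability 1/2.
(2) The final state's coefficient on |00> equals sqrt(2)/2.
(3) The expectation value of ZX is 1.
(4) |11> carries amplitude 0 in the final state.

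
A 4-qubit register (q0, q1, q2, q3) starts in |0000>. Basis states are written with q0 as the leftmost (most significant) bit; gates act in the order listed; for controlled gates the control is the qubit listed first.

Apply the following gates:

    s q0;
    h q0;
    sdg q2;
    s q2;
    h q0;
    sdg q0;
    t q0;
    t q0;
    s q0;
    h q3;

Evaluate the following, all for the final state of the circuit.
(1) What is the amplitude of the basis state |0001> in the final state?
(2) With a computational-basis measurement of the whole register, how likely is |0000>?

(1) The amplitude on |0001> is sqrt(2)/2.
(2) Outcome |0000> occurs with probability 1/2.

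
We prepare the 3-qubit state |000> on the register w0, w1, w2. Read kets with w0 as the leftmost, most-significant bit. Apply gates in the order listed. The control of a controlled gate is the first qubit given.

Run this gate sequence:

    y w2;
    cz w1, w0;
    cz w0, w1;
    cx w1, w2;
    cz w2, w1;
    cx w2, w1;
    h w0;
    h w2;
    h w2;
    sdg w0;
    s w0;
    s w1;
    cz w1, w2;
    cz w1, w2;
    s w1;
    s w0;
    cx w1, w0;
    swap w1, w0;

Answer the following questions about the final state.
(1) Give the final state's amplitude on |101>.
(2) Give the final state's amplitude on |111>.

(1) The final state's coefficient on |101> equals sqrt(2)/2.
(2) The final state's coefficient on |111> equals -sqrt(2)*I/2.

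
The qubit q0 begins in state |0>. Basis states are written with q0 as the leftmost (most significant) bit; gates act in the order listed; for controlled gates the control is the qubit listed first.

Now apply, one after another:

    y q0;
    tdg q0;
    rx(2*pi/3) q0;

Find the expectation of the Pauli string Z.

The expectation value of Z is 1/2.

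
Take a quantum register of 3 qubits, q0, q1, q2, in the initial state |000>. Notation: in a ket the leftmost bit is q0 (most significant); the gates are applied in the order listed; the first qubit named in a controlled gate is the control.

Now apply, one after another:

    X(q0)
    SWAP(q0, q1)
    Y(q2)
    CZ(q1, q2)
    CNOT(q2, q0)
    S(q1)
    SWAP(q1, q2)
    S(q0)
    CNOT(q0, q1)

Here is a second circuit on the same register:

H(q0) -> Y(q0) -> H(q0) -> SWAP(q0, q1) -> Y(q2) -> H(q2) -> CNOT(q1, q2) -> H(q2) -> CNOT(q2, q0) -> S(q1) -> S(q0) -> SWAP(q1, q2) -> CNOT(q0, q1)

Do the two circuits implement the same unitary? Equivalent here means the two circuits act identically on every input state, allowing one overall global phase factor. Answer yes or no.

No: there is an input state on which the two circuits produce genuinely different outputs (not merely differing by a phase).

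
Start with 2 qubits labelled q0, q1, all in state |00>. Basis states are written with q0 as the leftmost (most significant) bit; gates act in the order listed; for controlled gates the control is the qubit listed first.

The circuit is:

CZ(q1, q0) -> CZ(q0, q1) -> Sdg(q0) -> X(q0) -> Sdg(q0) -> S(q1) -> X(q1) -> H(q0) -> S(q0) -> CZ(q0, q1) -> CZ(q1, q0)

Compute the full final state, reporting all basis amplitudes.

The resulting statevector has amplitude 0 on |00>, -sqrt(2)*I/2 on |01>, 0 on |10>, -sqrt(2)/2 on |11>.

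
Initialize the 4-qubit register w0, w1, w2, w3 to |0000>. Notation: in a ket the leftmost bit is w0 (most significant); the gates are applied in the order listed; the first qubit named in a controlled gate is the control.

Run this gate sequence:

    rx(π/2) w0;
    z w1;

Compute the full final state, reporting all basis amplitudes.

The final amplitudes are sqrt(2)/2 on |0000>, -sqrt(2)*I/2 on |1000>, and 0 on every other basis state.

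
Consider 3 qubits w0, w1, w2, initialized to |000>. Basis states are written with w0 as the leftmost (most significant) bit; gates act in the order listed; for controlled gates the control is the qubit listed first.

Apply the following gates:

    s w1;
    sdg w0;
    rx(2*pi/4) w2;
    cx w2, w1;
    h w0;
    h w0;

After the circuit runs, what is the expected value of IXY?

The observable IXY averages to -1. Key observation: the block from step 5 through step 6 cancels to the identity and can be dropped.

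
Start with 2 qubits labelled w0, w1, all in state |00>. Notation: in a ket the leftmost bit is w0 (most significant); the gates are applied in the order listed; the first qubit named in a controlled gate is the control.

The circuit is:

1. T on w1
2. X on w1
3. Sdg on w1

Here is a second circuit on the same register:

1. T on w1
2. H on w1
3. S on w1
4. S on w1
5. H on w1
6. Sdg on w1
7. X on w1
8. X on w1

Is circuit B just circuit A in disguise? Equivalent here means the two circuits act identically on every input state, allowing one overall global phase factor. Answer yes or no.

Yes — the two circuits implement the same unitary up to a global phase.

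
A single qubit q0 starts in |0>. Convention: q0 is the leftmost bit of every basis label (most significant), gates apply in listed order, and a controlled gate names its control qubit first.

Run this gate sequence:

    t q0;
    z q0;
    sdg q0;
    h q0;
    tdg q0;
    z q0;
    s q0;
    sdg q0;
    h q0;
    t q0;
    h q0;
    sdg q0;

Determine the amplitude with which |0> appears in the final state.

|0> carries amplitude sqrt(2)*(2 + sqrt(2)*I)/4 in the final state. Key observation: steps 7-8 multiply out to the identity, so the circuit reduces to the remaining gates.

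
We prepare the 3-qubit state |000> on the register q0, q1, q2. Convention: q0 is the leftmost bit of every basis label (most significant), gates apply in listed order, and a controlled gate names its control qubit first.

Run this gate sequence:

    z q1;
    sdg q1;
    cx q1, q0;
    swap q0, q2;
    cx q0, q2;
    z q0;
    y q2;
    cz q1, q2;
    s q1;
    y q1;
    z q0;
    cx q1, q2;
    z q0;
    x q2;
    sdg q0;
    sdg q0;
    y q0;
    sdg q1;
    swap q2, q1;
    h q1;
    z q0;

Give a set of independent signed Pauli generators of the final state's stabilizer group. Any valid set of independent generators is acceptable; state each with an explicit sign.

The stabilizer group can be generated by -IXI, -ZII, -IIZ, among other valid generating sets.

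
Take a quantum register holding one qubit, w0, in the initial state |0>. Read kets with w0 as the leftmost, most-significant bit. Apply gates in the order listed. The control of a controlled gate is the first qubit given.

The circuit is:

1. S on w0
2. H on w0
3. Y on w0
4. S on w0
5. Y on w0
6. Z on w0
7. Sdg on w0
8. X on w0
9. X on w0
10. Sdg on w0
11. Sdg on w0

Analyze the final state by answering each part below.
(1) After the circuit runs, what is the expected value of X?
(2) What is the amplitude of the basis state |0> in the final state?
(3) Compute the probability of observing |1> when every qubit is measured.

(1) The observable X averages to -1.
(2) |0> carries amplitude sqrt(2)*I/2 in the final state.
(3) A full measurement returns |1> with probability 1/2.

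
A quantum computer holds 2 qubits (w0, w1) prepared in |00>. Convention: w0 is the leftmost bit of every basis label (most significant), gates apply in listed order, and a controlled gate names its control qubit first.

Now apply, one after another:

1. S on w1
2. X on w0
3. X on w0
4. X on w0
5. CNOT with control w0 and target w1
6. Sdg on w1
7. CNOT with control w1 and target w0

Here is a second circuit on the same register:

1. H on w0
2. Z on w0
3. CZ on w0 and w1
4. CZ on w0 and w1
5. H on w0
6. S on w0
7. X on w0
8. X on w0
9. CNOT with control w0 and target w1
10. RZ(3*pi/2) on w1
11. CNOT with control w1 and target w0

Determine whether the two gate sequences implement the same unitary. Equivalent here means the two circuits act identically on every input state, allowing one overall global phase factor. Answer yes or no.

No — the two circuits implement different unitaries, even allowing a global phase.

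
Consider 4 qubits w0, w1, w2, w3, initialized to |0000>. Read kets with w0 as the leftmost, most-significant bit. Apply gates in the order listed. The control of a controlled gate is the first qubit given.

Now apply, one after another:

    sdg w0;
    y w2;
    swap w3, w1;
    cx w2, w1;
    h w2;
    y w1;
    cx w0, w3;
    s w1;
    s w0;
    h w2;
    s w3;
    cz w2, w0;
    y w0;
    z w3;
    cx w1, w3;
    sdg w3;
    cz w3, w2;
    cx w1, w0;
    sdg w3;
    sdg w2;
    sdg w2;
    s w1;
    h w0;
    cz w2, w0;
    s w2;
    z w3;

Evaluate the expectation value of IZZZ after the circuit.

The expectation value of IZZZ is -1.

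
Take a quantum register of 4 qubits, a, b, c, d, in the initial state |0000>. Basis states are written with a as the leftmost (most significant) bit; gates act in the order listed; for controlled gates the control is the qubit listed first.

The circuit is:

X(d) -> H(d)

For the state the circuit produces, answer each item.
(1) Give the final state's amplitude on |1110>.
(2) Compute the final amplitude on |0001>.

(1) |1110> carries amplitude 0 in the final state.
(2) |0001> carries amplitude -sqrt(2)/2 in the final state.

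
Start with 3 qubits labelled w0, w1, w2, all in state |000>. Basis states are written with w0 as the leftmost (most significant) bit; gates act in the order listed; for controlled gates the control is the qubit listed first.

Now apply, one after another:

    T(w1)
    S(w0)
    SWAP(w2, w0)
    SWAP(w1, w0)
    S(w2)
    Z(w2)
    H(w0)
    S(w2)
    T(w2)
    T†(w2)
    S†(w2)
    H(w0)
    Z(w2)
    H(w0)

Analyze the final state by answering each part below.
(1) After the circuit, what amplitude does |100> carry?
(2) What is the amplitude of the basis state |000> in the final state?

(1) |100> carries amplitude sqrt(2)/2 in the final state.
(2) |000> carries amplitude sqrt(2)/2 in the final state.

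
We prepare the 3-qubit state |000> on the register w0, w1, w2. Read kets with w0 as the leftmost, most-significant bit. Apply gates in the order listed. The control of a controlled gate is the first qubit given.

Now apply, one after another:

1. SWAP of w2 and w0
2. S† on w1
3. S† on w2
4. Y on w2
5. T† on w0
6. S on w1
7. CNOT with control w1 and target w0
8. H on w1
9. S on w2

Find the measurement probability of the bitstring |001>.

The probability of measuring |001> is 1/2.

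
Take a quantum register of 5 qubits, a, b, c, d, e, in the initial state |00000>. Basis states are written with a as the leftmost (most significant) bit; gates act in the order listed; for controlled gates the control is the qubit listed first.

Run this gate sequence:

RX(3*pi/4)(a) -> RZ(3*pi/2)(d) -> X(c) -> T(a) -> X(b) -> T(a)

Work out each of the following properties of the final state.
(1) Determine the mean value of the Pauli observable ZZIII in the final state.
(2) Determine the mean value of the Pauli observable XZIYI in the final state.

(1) The expectation value of ZZIII is sqrt(2)/2.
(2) The expectation value of XZIYI is 0.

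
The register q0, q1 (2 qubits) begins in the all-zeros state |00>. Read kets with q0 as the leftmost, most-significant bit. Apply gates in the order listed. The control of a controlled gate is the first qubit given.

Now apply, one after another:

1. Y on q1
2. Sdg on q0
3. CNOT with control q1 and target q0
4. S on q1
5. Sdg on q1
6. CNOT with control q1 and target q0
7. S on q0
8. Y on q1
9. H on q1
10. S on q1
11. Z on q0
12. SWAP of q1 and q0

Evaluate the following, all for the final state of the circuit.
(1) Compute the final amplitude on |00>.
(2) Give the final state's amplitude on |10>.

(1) The amplitude on |00> is sqrt(2)/2. Key observation: the block from step 1 through step 8 cancels to the identity and can be dropped.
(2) |10> carries amplitude sqrt(2)*I/2 in the final state.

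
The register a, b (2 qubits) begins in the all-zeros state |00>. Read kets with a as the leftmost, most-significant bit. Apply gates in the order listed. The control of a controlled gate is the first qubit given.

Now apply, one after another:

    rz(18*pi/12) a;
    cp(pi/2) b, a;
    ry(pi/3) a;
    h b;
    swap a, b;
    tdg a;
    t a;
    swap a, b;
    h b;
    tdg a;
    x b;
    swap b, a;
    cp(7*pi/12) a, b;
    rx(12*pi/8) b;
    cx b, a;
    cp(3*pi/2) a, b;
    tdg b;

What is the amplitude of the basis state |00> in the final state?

The amplitude on |00> is 0. Key observation: gates 4-9 undo each other exactly, leaving only the rest of the circuit to track.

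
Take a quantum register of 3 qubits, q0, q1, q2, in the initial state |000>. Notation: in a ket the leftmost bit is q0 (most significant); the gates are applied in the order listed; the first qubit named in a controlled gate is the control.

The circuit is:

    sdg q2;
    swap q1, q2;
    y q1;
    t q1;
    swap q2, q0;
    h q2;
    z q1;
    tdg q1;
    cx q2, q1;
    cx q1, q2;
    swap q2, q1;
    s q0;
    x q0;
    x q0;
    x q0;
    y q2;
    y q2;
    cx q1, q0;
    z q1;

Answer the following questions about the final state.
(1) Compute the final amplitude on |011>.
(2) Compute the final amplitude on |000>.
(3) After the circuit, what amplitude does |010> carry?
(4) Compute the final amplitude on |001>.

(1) The final state's coefficient on |011> equals sqrt(2)*I/2. Key observation: steps 13-14 multiply out to the identity, so the circuit reduces to the remaining gates.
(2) The final state's coefficient on |000> equals 0.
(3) The final state's coefficient on |010> equals sqrt(2)*I/2.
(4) |001> carries amplitude 0 in the final state.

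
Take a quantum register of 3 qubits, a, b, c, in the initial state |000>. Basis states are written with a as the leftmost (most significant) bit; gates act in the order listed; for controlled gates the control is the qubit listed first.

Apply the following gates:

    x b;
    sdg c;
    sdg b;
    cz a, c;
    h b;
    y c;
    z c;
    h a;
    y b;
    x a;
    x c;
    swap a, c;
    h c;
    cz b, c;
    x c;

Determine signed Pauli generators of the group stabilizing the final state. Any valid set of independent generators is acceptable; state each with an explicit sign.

The final state is stabilized by the group generated by +IXI, +ZII, -IIZ; other independent generating sets are equally valid.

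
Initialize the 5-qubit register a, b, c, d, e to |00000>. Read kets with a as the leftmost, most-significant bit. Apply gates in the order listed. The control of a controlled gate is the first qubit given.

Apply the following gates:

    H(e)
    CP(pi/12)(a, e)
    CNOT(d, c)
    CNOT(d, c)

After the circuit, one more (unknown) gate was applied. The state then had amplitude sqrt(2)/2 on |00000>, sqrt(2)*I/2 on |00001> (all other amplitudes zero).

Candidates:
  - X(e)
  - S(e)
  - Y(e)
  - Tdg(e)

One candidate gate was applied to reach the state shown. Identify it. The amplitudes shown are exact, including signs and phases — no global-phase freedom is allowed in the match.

The applied gate was S(e). Key observation: steps 3-4 multiply out to the identity, so the circuit reduces to the remaining gates.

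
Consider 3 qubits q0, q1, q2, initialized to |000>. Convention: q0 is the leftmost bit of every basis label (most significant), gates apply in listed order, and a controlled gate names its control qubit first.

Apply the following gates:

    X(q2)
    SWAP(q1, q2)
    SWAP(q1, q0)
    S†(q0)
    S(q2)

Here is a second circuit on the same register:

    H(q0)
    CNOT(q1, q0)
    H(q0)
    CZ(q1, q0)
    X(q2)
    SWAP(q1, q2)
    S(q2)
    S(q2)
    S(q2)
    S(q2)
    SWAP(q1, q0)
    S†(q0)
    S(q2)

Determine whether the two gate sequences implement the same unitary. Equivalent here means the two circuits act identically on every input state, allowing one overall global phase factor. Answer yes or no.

Yes, they are equivalent — the unitaries differ by at most a global phase.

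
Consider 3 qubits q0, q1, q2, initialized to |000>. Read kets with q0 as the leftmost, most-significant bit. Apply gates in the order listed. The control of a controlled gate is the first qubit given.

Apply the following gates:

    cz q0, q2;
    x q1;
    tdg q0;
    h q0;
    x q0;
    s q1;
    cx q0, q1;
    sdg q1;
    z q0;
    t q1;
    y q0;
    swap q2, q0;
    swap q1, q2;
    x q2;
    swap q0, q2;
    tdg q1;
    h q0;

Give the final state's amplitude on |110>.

The amplitude on |110> is I/2.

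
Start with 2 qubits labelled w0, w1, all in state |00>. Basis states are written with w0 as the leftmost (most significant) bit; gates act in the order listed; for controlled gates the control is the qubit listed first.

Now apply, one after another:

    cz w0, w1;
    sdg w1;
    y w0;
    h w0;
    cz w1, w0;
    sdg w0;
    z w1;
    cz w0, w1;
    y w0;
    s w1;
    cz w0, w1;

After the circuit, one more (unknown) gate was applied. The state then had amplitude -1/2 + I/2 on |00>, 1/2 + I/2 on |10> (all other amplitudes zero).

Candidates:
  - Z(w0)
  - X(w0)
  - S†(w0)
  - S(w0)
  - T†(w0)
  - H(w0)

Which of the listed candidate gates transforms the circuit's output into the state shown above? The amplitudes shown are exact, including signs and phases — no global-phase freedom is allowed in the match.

The applied gate was H(w0).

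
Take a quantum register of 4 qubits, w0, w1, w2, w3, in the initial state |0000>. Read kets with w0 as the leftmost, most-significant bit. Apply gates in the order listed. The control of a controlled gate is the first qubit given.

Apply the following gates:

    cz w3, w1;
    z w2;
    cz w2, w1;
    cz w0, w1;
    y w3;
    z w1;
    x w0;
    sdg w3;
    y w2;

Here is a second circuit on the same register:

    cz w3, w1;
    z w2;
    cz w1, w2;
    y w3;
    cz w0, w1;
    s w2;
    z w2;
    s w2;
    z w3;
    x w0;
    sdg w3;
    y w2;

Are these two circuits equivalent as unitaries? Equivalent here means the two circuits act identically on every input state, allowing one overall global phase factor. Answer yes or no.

No, they are not equivalent — no single phase factor reconciles the two unitaries.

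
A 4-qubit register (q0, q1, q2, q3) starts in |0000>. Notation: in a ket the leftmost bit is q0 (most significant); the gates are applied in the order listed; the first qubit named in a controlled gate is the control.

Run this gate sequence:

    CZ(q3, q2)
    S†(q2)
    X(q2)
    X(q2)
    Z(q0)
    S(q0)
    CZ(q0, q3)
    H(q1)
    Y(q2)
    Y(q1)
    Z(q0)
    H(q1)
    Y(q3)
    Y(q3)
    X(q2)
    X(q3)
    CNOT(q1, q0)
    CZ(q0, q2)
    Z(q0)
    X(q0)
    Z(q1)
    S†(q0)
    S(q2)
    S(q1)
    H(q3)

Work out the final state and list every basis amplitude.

The resulting statevector has amplitude sqrt(2)*I/2 on |0100>, -sqrt(2)*I/2 on |0101>, and 0 on every other basis state.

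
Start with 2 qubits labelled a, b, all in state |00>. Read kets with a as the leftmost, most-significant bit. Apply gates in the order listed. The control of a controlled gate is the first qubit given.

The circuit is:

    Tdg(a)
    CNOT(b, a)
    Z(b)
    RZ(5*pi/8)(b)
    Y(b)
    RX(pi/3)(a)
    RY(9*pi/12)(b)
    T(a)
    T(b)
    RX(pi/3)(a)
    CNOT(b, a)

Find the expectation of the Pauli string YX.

The observable YX averages to -1/8 + 3*sqrt(2)/16.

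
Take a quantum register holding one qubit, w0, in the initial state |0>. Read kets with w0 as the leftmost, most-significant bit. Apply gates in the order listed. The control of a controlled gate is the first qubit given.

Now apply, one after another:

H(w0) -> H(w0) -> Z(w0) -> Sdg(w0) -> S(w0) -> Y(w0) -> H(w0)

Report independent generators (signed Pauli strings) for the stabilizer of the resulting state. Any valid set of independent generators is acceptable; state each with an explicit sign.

The final state is stabilized by the group generated by -X; other independent generating sets are equally valid.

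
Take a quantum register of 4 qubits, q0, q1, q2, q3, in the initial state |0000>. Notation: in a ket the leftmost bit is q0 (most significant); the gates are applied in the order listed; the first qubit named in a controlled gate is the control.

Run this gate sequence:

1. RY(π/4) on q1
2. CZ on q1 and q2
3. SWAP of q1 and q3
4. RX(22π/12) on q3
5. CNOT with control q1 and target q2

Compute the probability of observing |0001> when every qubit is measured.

A full measurement returns |0001> with probability 1/2 - sqrt(6)/8.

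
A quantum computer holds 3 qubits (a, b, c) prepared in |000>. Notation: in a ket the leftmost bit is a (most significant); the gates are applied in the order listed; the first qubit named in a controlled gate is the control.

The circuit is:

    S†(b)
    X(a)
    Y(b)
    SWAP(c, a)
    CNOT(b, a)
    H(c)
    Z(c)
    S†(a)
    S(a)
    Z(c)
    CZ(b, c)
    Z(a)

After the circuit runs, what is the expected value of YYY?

In the final state, YYY has expectation 0. Key observation: gates 7-10 undo each other exactly, leaving only the rest of the circuit to track.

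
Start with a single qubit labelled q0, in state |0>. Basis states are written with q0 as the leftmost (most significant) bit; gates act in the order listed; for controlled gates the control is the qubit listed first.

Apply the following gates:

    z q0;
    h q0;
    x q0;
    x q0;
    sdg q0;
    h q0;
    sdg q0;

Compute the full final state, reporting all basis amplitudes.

After the circuit, the state carries amplitude 1/2 - I/2 on |0>, 1/2 - I/2 on |1>.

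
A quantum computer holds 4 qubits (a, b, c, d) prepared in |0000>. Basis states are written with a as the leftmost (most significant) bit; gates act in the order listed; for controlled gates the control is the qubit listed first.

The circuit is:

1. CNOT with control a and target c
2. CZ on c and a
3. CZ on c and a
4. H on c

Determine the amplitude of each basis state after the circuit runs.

The resulting statevector has amplitude sqrt(2)/2 on |0000>, sqrt(2)/2 on |0010>, and 0 on every other basis state.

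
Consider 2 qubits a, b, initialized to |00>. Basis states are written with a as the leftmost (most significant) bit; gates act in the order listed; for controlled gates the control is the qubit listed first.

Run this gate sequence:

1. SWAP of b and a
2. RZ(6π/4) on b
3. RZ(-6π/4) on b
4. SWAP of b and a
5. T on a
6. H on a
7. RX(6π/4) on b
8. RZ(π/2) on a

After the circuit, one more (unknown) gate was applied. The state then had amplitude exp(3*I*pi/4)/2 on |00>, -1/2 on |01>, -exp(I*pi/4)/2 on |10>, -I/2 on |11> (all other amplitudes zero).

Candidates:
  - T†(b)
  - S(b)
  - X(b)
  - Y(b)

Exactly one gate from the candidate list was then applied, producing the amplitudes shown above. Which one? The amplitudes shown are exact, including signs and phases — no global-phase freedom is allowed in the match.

The applied gate was T†(b). Key observation: steps 1-4 multiply out to the identity, so the circuit reduces to the remaining gates.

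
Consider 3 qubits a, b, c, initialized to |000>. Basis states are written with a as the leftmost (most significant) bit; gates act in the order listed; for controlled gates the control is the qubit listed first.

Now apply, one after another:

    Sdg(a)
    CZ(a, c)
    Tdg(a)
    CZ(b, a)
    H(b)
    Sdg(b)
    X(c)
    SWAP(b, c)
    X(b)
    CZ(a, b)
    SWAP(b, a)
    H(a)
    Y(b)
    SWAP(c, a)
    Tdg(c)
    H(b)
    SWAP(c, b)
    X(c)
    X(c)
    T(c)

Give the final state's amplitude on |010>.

The amplitude on |010> is sqrt(2)*exp(I*pi/4)/4. Key observation: steps 18-19 multiply out to the identity, so the circuit reduces to the remaining gates.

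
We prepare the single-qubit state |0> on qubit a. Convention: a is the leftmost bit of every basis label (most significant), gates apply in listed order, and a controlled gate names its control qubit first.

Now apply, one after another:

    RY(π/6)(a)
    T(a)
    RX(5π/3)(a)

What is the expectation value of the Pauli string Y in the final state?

In the final state, Y has expectation sqrt(2)/8 + 3/4.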